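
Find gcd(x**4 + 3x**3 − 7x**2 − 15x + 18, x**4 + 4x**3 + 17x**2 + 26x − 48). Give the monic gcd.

Repeated division with remainder:
  x**4 + 3x**3 − 7x**2 − 15x + 18 = (x**4 + 4x**3 + 17x**2 + 26x − 48) + (−x**3 − 24x**2 − 41x + 66)
  x**4 + 4x**3 + 17x**2 + 26x − 48 = (−x + 20)(−x**3 − 24x**2 − 41x + 66) + (456x**2 + 912x − 1368)
  −x**3 − 24x**2 − 41x + 66 = (−(1/456)x − 11/228)(456x**2 + 912x − 1368) + (0)
Last nonzero remainder: 456x**2 + 912x − 1368. Dividing through by 456 gives the monic gcd x**2 + 2x − 3.

x**2 + 2x − 3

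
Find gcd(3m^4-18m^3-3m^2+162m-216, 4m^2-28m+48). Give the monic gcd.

m^2-7m+12

Apply the Euclidean algorithm:
  3m^4-18m^3-3m^2+162m-216 = ((3/4)m^2+(3/4)m-9/2)(4m^2-28m+48) + (0)
Last nonzero remainder: 4m^2-28m+48. Dividing through by 4 gives the monic gcd m^2-7m+12.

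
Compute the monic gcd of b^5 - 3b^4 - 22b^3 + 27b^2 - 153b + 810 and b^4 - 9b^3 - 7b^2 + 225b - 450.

b^3 - 4b^2 - 27b + 90

Apply the Euclidean algorithm:
  b^5 - 3b^4 - 22b^3 + 27b^2 - 153b + 810 = (b + 6)(b^4 - 9b^3 - 7b^2 + 225b - 450) + (39b^3 - 156b^2 - 1053b + 3510)
  b^4 - 9b^3 - 7b^2 + 225b - 450 = ((1/39)b - 5/39)(39b^3 - 156b^2 - 1053b + 3510) + (0)
Last nonzero remainder: 39b^3 - 156b^2 - 1053b + 3510. Dividing through by 39 gives the monic gcd b^3 - 4b^2 - 27b + 90.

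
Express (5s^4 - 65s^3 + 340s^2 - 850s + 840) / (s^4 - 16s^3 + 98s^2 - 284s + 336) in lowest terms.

(5s - 15)/(s - 6)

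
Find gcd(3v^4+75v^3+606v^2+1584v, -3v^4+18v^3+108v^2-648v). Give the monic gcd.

By polynomial division,
  3v^4+75v^3+606v^2+1584v = (-1)(-3v^4+18v^3+108v^2-648v) + (93v^3+714v^2+936v)
  -3v^4+18v^3+108v^2-648v = (-(1/31)v+424/961)(93v^3+714v^2+936v) + (-(169932/961)v^2-(1019592/961)v)
  93v^3+714v^2+936v = (-(29791/56644)v-12493/14161)(-(169932/961)v^2-(1019592/961)v) + (0)
Last nonzero remainder: -(169932/961)v^2-(1019592/961)v. Dividing through by -169932/961 gives the monic gcd v^2+6v.

v^2+6v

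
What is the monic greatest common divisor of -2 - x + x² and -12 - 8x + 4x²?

1 + x

By polynomial division,
  x² - x - 2 = (1/4)(4x² - 8x - 12) + (x + 1)
  4x² - 8x - 12 = (4x - 12)(x + 1) + (0)
The last nonzero remainder x + 1 is already monic.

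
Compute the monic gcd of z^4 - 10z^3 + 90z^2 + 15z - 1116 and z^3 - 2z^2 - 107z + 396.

Repeated division with remainder:
  z^4 - 10z^3 + 90z^2 + 15z - 1116 = (z - 8)(z^3 - 2z^2 - 107z + 396) + (181z^2 - 1237z + 2052)
  z^3 - 2z^2 - 107z + 396 = ((1/181)z + 875/32761)(181z^2 - 1237z + 2052) + (-(2794464/32761)z + 11177856/32761)
  181z^2 - 1237z + 2052 = (-(5929741/2794464)z + 1867377/310496)(-(2794464/32761)z + 11177856/32761) + (0)
Last nonzero remainder: -(2794464/32761)z + 11177856/32761. Dividing through by -2794464/32761 gives the monic gcd z - 4.

z - 4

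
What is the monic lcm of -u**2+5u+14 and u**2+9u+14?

u**3+2u**2-49u-98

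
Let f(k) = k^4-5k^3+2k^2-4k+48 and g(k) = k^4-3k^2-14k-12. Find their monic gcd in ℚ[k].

k^3-k^2-2k-12

Euclidean algorithm in ℚ[k]:
  k^4-5k^3+2k^2-4k+48 = (k^4-3k^2-14k-12) + (-5k^3+5k^2+10k+60)
  k^4-3k^2-14k-12 = (-(1/5)k-1/5)(-5k^3+5k^2+10k+60) + (0)
Last nonzero remainder: -5k^3+5k^2+10k+60. Dividing through by -5 gives the monic gcd k^3-k^2-2k-12.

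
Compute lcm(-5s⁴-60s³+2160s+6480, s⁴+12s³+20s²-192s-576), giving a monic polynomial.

Repeated division with remainder:
  -5s⁴-60s³+2160s+6480 = (-5)(s⁴+12s³+20s²-192s-576) + (100s²+1200s+3600)
  s⁴+12s³+20s²-192s-576 = ((1/100)s²-4/25)(100s²+1200s+3600) + (0)
Last nonzero remainder: 100s²+1200s+3600. Dividing through by 100 gives the monic gcd s²+12s+36.
Then lcm(f, g) = f·g / gcd(f, g); expanding and making the result monic gives the answer.

s⁶+12s⁵-16s⁴-624s³-1296s²+6912s+20736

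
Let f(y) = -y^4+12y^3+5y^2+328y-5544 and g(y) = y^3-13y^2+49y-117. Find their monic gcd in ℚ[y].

y-9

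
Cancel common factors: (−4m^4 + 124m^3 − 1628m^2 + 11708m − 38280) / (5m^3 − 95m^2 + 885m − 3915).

Euclidean algorithm in ℚ[m]:
  −4m^4 + 124m^3 − 1628m^2 + 11708m − 38280 = (−(4/5)m + 48/5)(5m^3 − 95m^2 + 885m − 3915) + (−8m^2 + 80m − 696)
  5m^3 − 95m^2 + 885m − 3915 = (−(5/8)m + 45/8)(−8m^2 + 80m − 696) + (0)
Last nonzero remainder: −8m^2 + 80m − 696. Dividing through by −8 gives the monic gcd m^2 − 10m + 87.
Cancel m^2 − 10m + 87 from numerator and denominator to get the reduced form.

(−4m^2 + 84m − 440)/(5m − 45)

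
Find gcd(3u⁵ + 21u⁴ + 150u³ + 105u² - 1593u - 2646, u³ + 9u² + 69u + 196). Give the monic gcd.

u² + 5u + 49

Euclidean algorithm in ℚ[u]:
  3u⁵ + 21u⁴ + 150u³ + 105u² - 1593u - 2646 = (3u² - 6u - 3)(u³ + 9u² + 69u + 196) + (-42u² - 210u - 2058)
  u³ + 9u² + 69u + 196 = (-(1/42)u - 2/21)(-42u² - 210u - 2058) + (0)
Last nonzero remainder: -42u² - 210u - 2058. Dividing through by -42 gives the monic gcd u² + 5u + 49.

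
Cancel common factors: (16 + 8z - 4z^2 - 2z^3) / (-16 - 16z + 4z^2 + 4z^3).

(-2 - z)/(2 + 2z)

Repeated division with remainder:
  -2z^3 - 4z^2 + 8z + 16 = (-1/2)(4z^3 + 4z^2 - 16z - 16) + (-2z^2 + 8)
  4z^3 + 4z^2 - 16z - 16 = (-2z - 2)(-2z^2 + 8) + (0)
Last nonzero remainder: -2z^2 + 8. Dividing through by -2 gives the monic gcd z^2 - 4.
Cancel z^2 - 4 from numerator and denominator to get the reduced form.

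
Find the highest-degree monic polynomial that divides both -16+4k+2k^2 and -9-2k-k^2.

1

Apply the Euclidean algorithm:
  2k^2+4k-16 = (-2)(-k^2-2k-9) + (-34)
  -k^2-2k-9 = ((1/34)k^2+(1/17)k+9/34)(-34) + (0)
The last nonzero remainder is the constant -34, so the polynomials are coprime and gcd = 1.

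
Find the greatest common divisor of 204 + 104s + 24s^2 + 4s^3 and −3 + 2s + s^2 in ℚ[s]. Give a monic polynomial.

3 + s

By polynomial division,
  4s^3 + 24s^2 + 104s + 204 = (4s + 16)(s^2 + 2s − 3) + (84s + 252)
  s^2 + 2s − 3 = ((1/84)s − 1/84)(84s + 252) + (0)
Last nonzero remainder: 84s + 252. Dividing through by 84 gives the monic gcd s + 3.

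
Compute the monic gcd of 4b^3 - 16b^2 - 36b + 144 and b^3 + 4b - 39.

Euclidean algorithm in ℚ[b]:
  4b^3 - 16b^2 - 36b + 144 = (4)(b^3 + 4b - 39) + (-16b^2 - 52b + 300)
  b^3 + 4b - 39 = (-(1/16)b + 13/64)(-16b^2 - 52b + 300) + ((533/16)b - 1599/16)
  -16b^2 - 52b + 300 = (-(256/533)b - 1600/533)((533/16)b - 1599/16) + (0)
Last nonzero remainder: (533/16)b - 1599/16. Dividing through by 533/16 gives the monic gcd b - 3.

b - 3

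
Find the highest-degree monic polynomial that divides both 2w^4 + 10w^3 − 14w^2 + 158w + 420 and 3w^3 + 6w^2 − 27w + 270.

w^2 − 4w + 15

By polynomial division,
  2w^4 + 10w^3 − 14w^2 + 158w + 420 = ((2/3)w + 2)(3w^3 + 6w^2 − 27w + 270) + (−8w^2 + 32w − 120)
  3w^3 + 6w^2 − 27w + 270 = (−(3/8)w − 9/4)(−8w^2 + 32w − 120) + (0)
Last nonzero remainder: −8w^2 + 32w − 120. Dividing through by −8 gives the monic gcd w^2 − 4w + 15.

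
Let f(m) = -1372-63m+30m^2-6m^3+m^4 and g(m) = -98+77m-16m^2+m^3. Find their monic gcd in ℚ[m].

By polynomial division,
  m^4-6m^3+30m^2-63m-1372 = (m+10)(m^3-16m^2+77m-98) + (113m^2-735m-392)
  m^3-16m^2+77m-98 = ((1/113)m-1073/12769)(113m^2-735m-392) + ((238854/12769)m-1671978/12769)
  113m^2-735m-392 = ((1442897/238854)m+51076/17061)((238854/12769)m-1671978/12769) + (0)
Last nonzero remainder: (238854/12769)m-1671978/12769. Dividing through by 238854/12769 gives the monic gcd m-7.

-7+m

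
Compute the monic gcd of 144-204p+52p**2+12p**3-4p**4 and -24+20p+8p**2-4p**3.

By polynomial division,
  -4p**4+12p**3+52p**2-204p+144 = (p-1)(-4p**3+8p**2+20p-24) + (40p**2-160p+120)
  -4p**3+8p**2+20p-24 = (-(1/10)p-1/5)(40p**2-160p+120) + (0)
Last nonzero remainder: 40p**2-160p+120. Dividing through by 40 gives the monic gcd p**2-4p+3.

3-4p+p**2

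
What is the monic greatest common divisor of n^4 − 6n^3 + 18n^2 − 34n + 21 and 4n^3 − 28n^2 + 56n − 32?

Repeated division with remainder:
  n^4 − 6n^3 + 18n^2 − 34n + 21 = ((1/4)n + 1/4)(4n^3 − 28n^2 + 56n − 32) + (11n^2 − 40n + 29)
  4n^3 − 28n^2 + 56n − 32 = ((4/11)n − 148/121)(11n^2 − 40n + 29) + (−(420/121)n + 420/121)
  11n^2 − 40n + 29 = (−(1331/420)n + 3509/420)(−(420/121)n + 420/121) + (0)
Last nonzero remainder: −(420/121)n + 420/121. Dividing through by −420/121 gives the monic gcd n − 1.

n − 1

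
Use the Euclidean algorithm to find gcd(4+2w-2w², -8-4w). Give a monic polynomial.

1

Apply the Euclidean algorithm:
  -2w²+2w+4 = ((1/2)w-3/2)(-4w-8) + (-8)
  -4w-8 = ((1/2)w+1)(-8) + (0)
The last nonzero remainder is the constant -8, so the polynomials are coprime and gcd = 1.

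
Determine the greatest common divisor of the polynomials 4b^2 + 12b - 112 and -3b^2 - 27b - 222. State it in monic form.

Euclidean algorithm in ℚ[b]:
  4b^2 + 12b - 112 = (-4/3)(-3b^2 - 27b - 222) + (-24b - 408)
  -3b^2 - 27b - 222 = ((1/8)b - 1)(-24b - 408) + (-630)
  -24b - 408 = ((4/105)b + 68/105)(-630) + (0)
The last nonzero remainder is the constant -630, so the polynomials are coprime and gcd = 1.

1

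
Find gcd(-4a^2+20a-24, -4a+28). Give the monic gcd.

Apply the Euclidean algorithm:
  -4a^2+20a-24 = (a+2)(-4a+28) + (-80)
  -4a+28 = ((1/20)a-7/20)(-80) + (0)
The last nonzero remainder is the constant -80, so the polynomials are coprime and gcd = 1.

1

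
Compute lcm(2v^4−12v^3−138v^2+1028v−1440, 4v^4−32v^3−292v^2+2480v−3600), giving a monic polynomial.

v^5−16v^4−9v^3+1204v^2−5860v+7200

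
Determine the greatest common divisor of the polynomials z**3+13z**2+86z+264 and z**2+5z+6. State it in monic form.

1

Repeated division with remainder:
  z**3+13z**2+86z+264 = (z+8)(z**2+5z+6) + (40z+216)
  z**2+5z+6 = ((1/40)z−1/100)(40z+216) + (204/25)
  40z+216 = ((250/51)z+450/17)(204/25) + (0)
The last nonzero remainder is the constant 204/25, so the polynomials are coprime and gcd = 1.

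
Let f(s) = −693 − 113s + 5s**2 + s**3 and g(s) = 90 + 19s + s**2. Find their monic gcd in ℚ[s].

9 + s

Repeated division with remainder:
  s**3 + 5s**2 − 113s − 693 = (s − 14)(s**2 + 19s + 90) + (63s + 567)
  s**2 + 19s + 90 = ((1/63)s + 10/63)(63s + 567) + (0)
Last nonzero remainder: 63s + 567. Dividing through by 63 gives the monic gcd s + 9.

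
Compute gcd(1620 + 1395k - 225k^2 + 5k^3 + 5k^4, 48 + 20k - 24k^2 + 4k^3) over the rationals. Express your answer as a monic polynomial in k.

By polynomial division,
  5k^4 + 5k^3 - 225k^2 + 1395k + 1620 = ((5/4)k + 35/4)(4k^3 - 24k^2 + 20k + 48) + (-40k^2 + 1160k + 1200)
  4k^3 - 24k^2 + 20k + 48 = (-(1/10)k - 23/10)(-40k^2 + 1160k + 1200) + (2808k + 2808)
  -40k^2 + 1160k + 1200 = (-(5/351)k + 50/117)(2808k + 2808) + (0)
Last nonzero remainder: 2808k + 2808. Dividing through by 2808 gives the monic gcd k + 1.

1 + k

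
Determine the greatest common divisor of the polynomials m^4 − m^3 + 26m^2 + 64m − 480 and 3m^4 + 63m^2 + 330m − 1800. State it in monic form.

m^3 − 5m^2 + 46m − 120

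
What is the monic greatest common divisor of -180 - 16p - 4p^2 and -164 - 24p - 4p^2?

1

Euclidean algorithm in ℚ[p]:
  -4p^2 - 16p - 180 = (-4p^2 - 24p - 164) + (8p - 16)
  -4p^2 - 24p - 164 = (-(1/2)p - 4)(8p - 16) + (-228)
  8p - 16 = (-(2/57)p + 4/57)(-228) + (0)
The last nonzero remainder is the constant -228, so the polynomials are coprime and gcd = 1.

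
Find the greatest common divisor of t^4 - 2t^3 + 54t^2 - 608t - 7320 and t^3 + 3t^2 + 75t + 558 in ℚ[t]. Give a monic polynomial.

t + 6

By polynomial division,
  t^4 - 2t^3 + 54t^2 - 608t - 7320 = (t - 5)(t^3 + 3t^2 + 75t + 558) + (-6t^2 - 791t - 4530)
  t^3 + 3t^2 + 75t + 558 = (-(1/6)t + 773/36)(-6t^2 - 791t - 4530) + ((586963/36)t + 586963/6)
  -6t^2 - 791t - 4530 = (-(216/586963)t - 27180/586963)((586963/36)t + 586963/6) + (0)
Last nonzero remainder: (586963/36)t + 586963/6. Dividing through by 586963/36 gives the monic gcd t + 6.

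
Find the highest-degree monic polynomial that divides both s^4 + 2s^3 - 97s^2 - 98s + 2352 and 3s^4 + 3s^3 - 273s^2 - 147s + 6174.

s^3 - 6s^2 - 49s + 294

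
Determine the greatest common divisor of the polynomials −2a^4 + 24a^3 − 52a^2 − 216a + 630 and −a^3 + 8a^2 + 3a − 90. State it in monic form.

a^2 − 2a − 15

Euclidean algorithm in ℚ[a]:
  −2a^4 + 24a^3 − 52a^2 − 216a + 630 = (2a − 8)(−a^3 + 8a^2 + 3a − 90) + (6a^2 − 12a − 90)
  −a^3 + 8a^2 + 3a − 90 = (−(1/6)a + 1)(6a^2 − 12a − 90) + (0)
Last nonzero remainder: 6a^2 − 12a − 90. Dividing through by 6 gives the monic gcd a^2 − 2a − 15.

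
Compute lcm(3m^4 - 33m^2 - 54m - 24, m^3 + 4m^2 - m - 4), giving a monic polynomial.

m^6 + 3m^5 - 15m^4 - 51m^3 - 18m^2 + 48m + 32

Apply the Euclidean algorithm:
  3m^4 - 33m^2 - 54m - 24 = (3m - 12)(m^3 + 4m^2 - m - 4) + (18m^2 - 54m - 72)
  m^3 + 4m^2 - m - 4 = ((1/18)m + 7/18)(18m^2 - 54m - 72) + (24m + 24)
  18m^2 - 54m - 72 = ((3/4)m - 3)(24m + 24) + (0)
Last nonzero remainder: 24m + 24. Dividing through by 24 gives the monic gcd m + 1.
Then lcm(f, g) = f·g / gcd(f, g); expanding and making the result monic gives the answer.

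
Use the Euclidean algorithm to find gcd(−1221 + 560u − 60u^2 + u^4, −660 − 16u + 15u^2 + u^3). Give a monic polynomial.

11 + u

Repeated division with remainder:
  u^4 − 60u^2 + 560u − 1221 = (u − 15)(u^3 + 15u^2 − 16u − 660) + (181u^2 + 980u − 11121)
  u^3 + 15u^2 − 16u − 660 = ((1/181)u + 1735/32761)(181u^2 + 980u − 11121) + (−(211575/32761)u − 2327325/32761)
  181u^2 + 980u − 11121 = (−(5929741/211575)u + 11040457/70525)(−(211575/32761)u − 2327325/32761) + (0)
Last nonzero remainder: −(211575/32761)u − 2327325/32761. Dividing through by −211575/32761 gives the monic gcd u + 11.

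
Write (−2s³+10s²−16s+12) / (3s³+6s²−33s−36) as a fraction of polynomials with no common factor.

(−2s²+4s−4)/(3s²+15s+12)

By polynomial division,
  −2s³+10s²−16s+12 = (−2/3)(3s³+6s²−33s−36) + (14s²−38s−12)
  3s³+6s²−33s−36 = ((3/14)s+99/98)(14s²−38s−12) + ((390/49)s−1170/49)
  14s²−38s−12 = ((343/195)s+98/195)((390/49)s−1170/49) + (0)
Last nonzero remainder: (390/49)s−1170/49. Dividing through by 390/49 gives the monic gcd s−3.
Cancel s−3 from numerator and denominator to get the reduced form.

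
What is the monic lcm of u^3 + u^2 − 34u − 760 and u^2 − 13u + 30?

Repeated division with remainder:
  u^3 + u^2 − 34u − 760 = (u + 14)(u^2 − 13u + 30) + (118u − 1180)
  u^2 − 13u + 30 = ((1/118)u − 3/118)(118u − 1180) + (0)
Last nonzero remainder: 118u − 1180. Dividing through by 118 gives the monic gcd u − 10.
Then lcm(f, g) = f·g / gcd(f, g); expanding and making the result monic gives the answer.

u^4 − 2u^3 − 37u^2 − 658u + 2280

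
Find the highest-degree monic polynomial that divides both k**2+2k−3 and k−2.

1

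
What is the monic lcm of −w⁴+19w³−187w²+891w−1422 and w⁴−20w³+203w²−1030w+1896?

w⁵−23w⁴+263w³−1639w²+4986w−5688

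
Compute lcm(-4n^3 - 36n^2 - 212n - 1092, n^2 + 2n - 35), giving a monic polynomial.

n^4 + 4n^3 + 8n^2 + 8n - 1365

By polynomial division,
  -4n^3 - 36n^2 - 212n - 1092 = (-4n - 28)(n^2 + 2n - 35) + (-296n - 2072)
  n^2 + 2n - 35 = (-(1/296)n + 5/296)(-296n - 2072) + (0)
Last nonzero remainder: -296n - 2072. Dividing through by -296 gives the monic gcd n + 7.
Then lcm(f, g) = f·g / gcd(f, g); expanding and making the result monic gives the answer.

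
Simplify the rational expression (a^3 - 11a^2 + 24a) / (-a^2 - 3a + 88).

(-a^2 + 3a)/(a + 11)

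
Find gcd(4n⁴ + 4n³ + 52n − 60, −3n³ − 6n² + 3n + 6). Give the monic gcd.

n − 1

Apply the Euclidean algorithm:
  4n⁴ + 4n³ + 52n − 60 = (−(4/3)n + 4/3)(−3n³ − 6n² + 3n + 6) + (12n² + 56n − 68)
  −3n³ − 6n² + 3n + 6 = (−(1/4)n + 2/3)(12n² + 56n − 68) + (−(154/3)n + 154/3)
  12n² + 56n − 68 = (−(18/77)n − 102/77)(−(154/3)n + 154/3) + (0)
Last nonzero remainder: −(154/3)n + 154/3. Dividing through by −154/3 gives the monic gcd n − 1.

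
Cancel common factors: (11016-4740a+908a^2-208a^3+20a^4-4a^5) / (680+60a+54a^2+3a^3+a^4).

(324-168a+32a^2-4a^3)/(20+a^2)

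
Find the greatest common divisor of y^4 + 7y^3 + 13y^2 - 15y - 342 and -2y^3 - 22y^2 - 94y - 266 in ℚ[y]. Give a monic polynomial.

y^2 + 4y + 19

Euclidean algorithm in ℚ[y]:
  y^4 + 7y^3 + 13y^2 - 15y - 342 = (-(1/2)y + 2)(-2y^3 - 22y^2 - 94y - 266) + (10y^2 + 40y + 190)
  -2y^3 - 22y^2 - 94y - 266 = (-(1/5)y - 7/5)(10y^2 + 40y + 190) + (0)
Last nonzero remainder: 10y^2 + 40y + 190. Dividing through by 10 gives the monic gcd y^2 + 4y + 19.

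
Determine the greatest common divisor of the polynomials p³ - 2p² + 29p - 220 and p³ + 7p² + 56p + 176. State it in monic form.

Repeated division with remainder:
  p³ - 2p² + 29p - 220 = (p³ + 7p² + 56p + 176) + (-9p² - 27p - 396)
  p³ + 7p² + 56p + 176 = (-(1/9)p - 4/9)(-9p² - 27p - 396) + (0)
Last nonzero remainder: -9p² - 27p - 396. Dividing through by -9 gives the monic gcd p² + 3p + 44.

p² + 3p + 44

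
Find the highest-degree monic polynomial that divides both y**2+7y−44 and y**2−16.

Apply the Euclidean algorithm:
  y**2+7y−44 = (y**2−16) + (7y−28)
  y**2−16 = ((1/7)y+4/7)(7y−28) + (0)
Last nonzero remainder: 7y−28. Dividing through by 7 gives the monic gcd y−4.

y−4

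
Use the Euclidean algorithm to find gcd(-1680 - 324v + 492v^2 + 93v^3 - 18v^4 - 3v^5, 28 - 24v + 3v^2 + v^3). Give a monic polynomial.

-14 + 5v + v^2

Repeated division with remainder:
  -3v^5 - 18v^4 + 93v^3 + 492v^2 - 324v - 1680 = (-3v^2 - 9v + 48)(v^3 + 3v^2 - 24v + 28) + (216v^2 + 1080v - 3024)
  v^3 + 3v^2 - 24v + 28 = ((1/216)v - 1/108)(216v^2 + 1080v - 3024) + (0)
Last nonzero remainder: 216v^2 + 1080v - 3024. Dividing through by 216 gives the monic gcd v^2 + 5v - 14.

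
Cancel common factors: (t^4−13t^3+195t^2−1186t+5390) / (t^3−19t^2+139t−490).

(t^2−4t+110)/(t−10)

Apply the Euclidean algorithm:
  t^4−13t^3+195t^2−1186t+5390 = (t+6)(t^3−19t^2+139t−490) + (170t^2−1530t+8330)
  t^3−19t^2+139t−490 = ((1/170)t−1/17)(170t^2−1530t+8330) + (0)
Last nonzero remainder: 170t^2−1530t+8330. Dividing through by 170 gives the monic gcd t^2−9t+49.
Cancel t^2−9t+49 from numerator and denominator to get the reduced form.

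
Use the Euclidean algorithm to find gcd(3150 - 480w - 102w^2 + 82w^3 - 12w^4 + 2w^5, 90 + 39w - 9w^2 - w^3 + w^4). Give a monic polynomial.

Euclidean algorithm in ℚ[w]:
  2w^5 - 12w^4 + 82w^3 - 102w^2 - 480w + 3150 = (2w - 10)(w^4 - w^3 - 9w^2 + 39w + 90) + (90w^3 - 270w^2 - 270w + 4050)
  w^4 - w^3 - 9w^2 + 39w + 90 = ((1/90)w + 1/45)(90w^3 - 270w^2 - 270w + 4050) + (0)
Last nonzero remainder: 90w^3 - 270w^2 - 270w + 4050. Dividing through by 90 gives the monic gcd w^3 - 3w^2 - 3w + 45.

45 - 3w - 3w^2 + w^3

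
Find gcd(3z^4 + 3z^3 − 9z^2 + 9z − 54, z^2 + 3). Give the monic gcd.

z^2 + 3

Euclidean algorithm in ℚ[z]:
  3z^4 + 3z^3 − 9z^2 + 9z − 54 = (3z^2 + 3z − 18)(z^2 + 3) + (0)
The last nonzero remainder z^2 + 3 is already monic.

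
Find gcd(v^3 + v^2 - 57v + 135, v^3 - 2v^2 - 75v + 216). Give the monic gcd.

v^2 + 6v - 27

Apply the Euclidean algorithm:
  v^3 + v^2 - 57v + 135 = (v^3 - 2v^2 - 75v + 216) + (3v^2 + 18v - 81)
  v^3 - 2v^2 - 75v + 216 = ((1/3)v - 8/3)(3v^2 + 18v - 81) + (0)
Last nonzero remainder: 3v^2 + 18v - 81. Dividing through by 3 gives the monic gcd v^2 + 6v - 27.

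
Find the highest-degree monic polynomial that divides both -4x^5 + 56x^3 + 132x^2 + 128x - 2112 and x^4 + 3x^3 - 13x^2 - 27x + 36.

Apply the Euclidean algorithm:
  -4x^5 + 56x^3 + 132x^2 + 128x - 2112 = (-4x + 12)(x^4 + 3x^3 - 13x^2 - 27x + 36) + (-32x^3 + 180x^2 + 596x - 2544)
  x^4 + 3x^3 - 13x^2 - 27x + 36 = (-(1/32)x - 69/256)(-32x^3 + 180x^2 + 596x - 2544) + ((3465/64)x^2 + (3465/64)x - 10395/16)
  -32x^3 + 180x^2 + 596x - 2544 = (-(2048/3465)x + 13568/3465)((3465/64)x^2 + (3465/64)x - 10395/16) + (0)
Last nonzero remainder: (3465/64)x^2 + (3465/64)x - 10395/16. Dividing through by 3465/64 gives the monic gcd x^2 + x - 12.

x^2 + x - 12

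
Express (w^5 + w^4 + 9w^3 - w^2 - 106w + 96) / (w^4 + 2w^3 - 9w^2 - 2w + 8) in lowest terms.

(w^3 + 4w^2 + 19w + 48)/(w^2 + 5w + 4)

Repeated division with remainder:
  w^5 + w^4 + 9w^3 - w^2 - 106w + 96 = (w - 1)(w^4 + 2w^3 - 9w^2 - 2w + 8) + (20w^3 - 8w^2 - 116w + 104)
  w^4 + 2w^3 - 9w^2 - 2w + 8 = ((1/20)w + 3/25)(20w^3 - 8w^2 - 116w + 104) + (-(56/25)w^2 + (168/25)w - 112/25)
  20w^3 - 8w^2 - 116w + 104 = (-(125/14)w - 325/14)(-(56/25)w^2 + (168/25)w - 112/25) + (0)
Last nonzero remainder: -(56/25)w^2 + (168/25)w - 112/25. Dividing through by -56/25 gives the monic gcd w^2 - 3w + 2.
Cancel w^2 - 3w + 2 from numerator and denominator to get the reduced form.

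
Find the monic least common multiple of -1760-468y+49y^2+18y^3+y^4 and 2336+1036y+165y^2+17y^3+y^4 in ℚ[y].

Repeated division with remainder:
  y^4+18y^3+49y^2-468y-1760 = (y^4+17y^3+165y^2+1036y+2336) + (y^3-116y^2-1504y-4096)
  y^4+17y^3+165y^2+1036y+2336 = (y+133)(y^3-116y^2-1504y-4096) + (17097y^2+205164y+547104)
  y^3-116y^2-1504y-4096 = ((1/17097)y-128/17097)(17097y^2+205164y+547104) + (0)
Last nonzero remainder: 17097y^2+205164y+547104. Dividing through by 17097 gives the monic gcd y^2+12y+32.
Then lcm(f, g) = f·g / gcd(f, g); expanding and making the result monic gives the answer.

-128480-42964y-523y^2+1091y^3+212y^4+23y^5+y^6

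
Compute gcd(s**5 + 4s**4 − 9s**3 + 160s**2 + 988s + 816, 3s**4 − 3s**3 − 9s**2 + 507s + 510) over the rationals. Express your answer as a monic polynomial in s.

By polynomial division,
  s**5 + 4s**4 − 9s**3 + 160s**2 + 988s + 816 = ((1/3)s + 5/3)(3s**4 − 3s**3 − 9s**2 + 507s + 510) + (−s**3 + 6s**2 − 27s − 34)
  3s**4 − 3s**3 − 9s**2 + 507s + 510 = (−3s − 15)(−s**3 + 6s**2 − 27s − 34) + (0)
Last nonzero remainder: −s**3 + 6s**2 − 27s − 34. Dividing through by −1 gives the monic gcd s**3 − 6s**2 + 27s + 34.

s**3 − 6s**2 + 27s + 34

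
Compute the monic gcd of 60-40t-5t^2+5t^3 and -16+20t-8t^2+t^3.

4-4t+t^2

Euclidean algorithm in ℚ[t]:
  5t^3-5t^2-40t+60 = (5)(t^3-8t^2+20t-16) + (35t^2-140t+140)
  t^3-8t^2+20t-16 = ((1/35)t-4/35)(35t^2-140t+140) + (0)
Last nonzero remainder: 35t^2-140t+140. Dividing through by 35 gives the monic gcd t^2-4t+4.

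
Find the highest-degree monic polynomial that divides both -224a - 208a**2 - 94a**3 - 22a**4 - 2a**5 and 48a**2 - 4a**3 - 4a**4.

4a + a**2

Euclidean algorithm in ℚ[a]:
  -2a**5 - 22a**4 - 94a**3 - 208a**2 - 224a = ((1/2)a + 5)(-4a**4 - 4a**3 + 48a**2) + (-98a**3 - 448a**2 - 224a)
  -4a**4 - 4a**3 + 48a**2 = ((2/49)a - 50/343)(-98a**3 - 448a**2 - 224a) + (-(400/49)a**2 - (1600/49)a)
  -98a**3 - 448a**2 - 224a = ((2401/200)a + 343/50)(-(400/49)a**2 - (1600/49)a) + (0)
Last nonzero remainder: -(400/49)a**2 - (1600/49)a. Dividing through by -400/49 gives the monic gcd a**2 + 4a.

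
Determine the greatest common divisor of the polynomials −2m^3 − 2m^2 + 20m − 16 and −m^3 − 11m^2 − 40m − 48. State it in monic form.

By polynomial division,
  −2m^3 − 2m^2 + 20m − 16 = (2)(−m^3 − 11m^2 − 40m − 48) + (20m^2 + 100m + 80)
  −m^3 − 11m^2 − 40m − 48 = (−(1/20)m − 3/10)(20m^2 + 100m + 80) + (−6m − 24)
  20m^2 + 100m + 80 = (−(10/3)m − 10/3)(−6m − 24) + (0)
Last nonzero remainder: −6m − 24. Dividing through by −6 gives the monic gcd m + 4.

m + 4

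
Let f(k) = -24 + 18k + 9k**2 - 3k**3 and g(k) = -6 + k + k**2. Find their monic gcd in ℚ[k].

Euclidean algorithm in ℚ[k]:
  -3k**3 + 9k**2 + 18k - 24 = (-3k + 12)(k**2 + k - 6) + (-12k + 48)
  k**2 + k - 6 = (-(1/12)k - 5/12)(-12k + 48) + (14)
  -12k + 48 = (-(6/7)k + 24/7)(14) + (0)
The last nonzero remainder is the constant 14, so the polynomials are coprime and gcd = 1.

1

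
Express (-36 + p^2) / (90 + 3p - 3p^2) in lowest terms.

Repeated division with remainder:
  p^2 - 36 = (-1/3)(-3p^2 + 3p + 90) + (p - 6)
  -3p^2 + 3p + 90 = (-3p - 15)(p - 6) + (0)
The last nonzero remainder p - 6 is already monic.
Cancel p - 6 from numerator and denominator to get the reduced form.

(-6 - p)/(15 + 3p)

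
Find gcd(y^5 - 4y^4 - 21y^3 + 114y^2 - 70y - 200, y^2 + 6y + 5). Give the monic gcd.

Apply the Euclidean algorithm:
  y^5 - 4y^4 - 21y^3 + 114y^2 - 70y - 200 = (y^3 - 10y^2 + 34y - 40)(y^2 + 6y + 5) + (0)
The last nonzero remainder y^2 + 6y + 5 is already monic.

y^2 + 6y + 5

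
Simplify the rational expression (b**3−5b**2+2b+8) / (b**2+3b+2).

Euclidean algorithm in ℚ[b]:
  b**3−5b**2+2b+8 = (b−8)(b**2+3b+2) + (24b+24)
  b**2+3b+2 = ((1/24)b+1/12)(24b+24) + (0)
Last nonzero remainder: 24b+24. Dividing through by 24 gives the monic gcd b+1.
Cancel b+1 from numerator and denominator to get the reduced form.

(b**2−6b+8)/(b+2)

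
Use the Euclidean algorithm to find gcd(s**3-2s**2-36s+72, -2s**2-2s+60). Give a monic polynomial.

Euclidean algorithm in ℚ[s]:
  s**3-2s**2-36s+72 = (-(1/2)s+3/2)(-2s**2-2s+60) + (-3s-18)
  -2s**2-2s+60 = ((2/3)s-10/3)(-3s-18) + (0)
Last nonzero remainder: -3s-18. Dividing through by -3 gives the monic gcd s+6.

s+6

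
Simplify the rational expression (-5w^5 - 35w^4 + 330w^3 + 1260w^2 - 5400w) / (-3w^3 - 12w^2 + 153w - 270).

(5w^3 - 180w)/(3w - 9)

By polynomial division,
  -5w^5 - 35w^4 + 330w^3 + 1260w^2 - 5400w = ((5/3)w^2 + 5w - 45)(-3w^3 - 12w^2 + 153w - 270) + (405w^2 + 2835w - 12150)
  -3w^3 - 12w^2 + 153w - 270 = (-(1/135)w + 1/45)(405w^2 + 2835w - 12150) + (0)
Last nonzero remainder: 405w^2 + 2835w - 12150. Dividing through by 405 gives the monic gcd w^2 + 7w - 30.
Cancel w^2 + 7w - 30 from numerator and denominator to get the reduced form.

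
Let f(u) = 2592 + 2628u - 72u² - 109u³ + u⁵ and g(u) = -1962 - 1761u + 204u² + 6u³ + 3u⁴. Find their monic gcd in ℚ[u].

-6 - 5u + u²

By polynomial division,
  u⁵ - 109u³ - 72u² + 2628u + 2592 = ((1/3)u - 2/3)(3u⁴ + 6u³ + 204u² - 1761u - 1962) + (-173u³ + 651u² + 2108u + 1284)
  3u⁴ + 6u³ + 204u² - 1761u - 1962 = (-(3/173)u - 2991/29929)(-173u³ + 651u² + 2108u + 1284) + ((9146709/29929)u² - (45733545/29929)u - 54880254/29929)
  -173u³ + 651u² + 2108u + 1284 = (-(5177717/9146709)u - 6404806/9146709)((9146709/29929)u² - (45733545/29929)u - 54880254/29929) + (0)
Last nonzero remainder: (9146709/29929)u² - (45733545/29929)u - 54880254/29929. Dividing through by 9146709/29929 gives the monic gcd u² - 5u - 6.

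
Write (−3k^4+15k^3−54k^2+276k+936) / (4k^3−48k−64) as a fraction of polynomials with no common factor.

By polynomial division,
  −3k^4+15k^3−54k^2+276k+936 = (−(3/4)k+15/4)(4k^3−48k−64) + (−90k^2+408k+1176)
  4k^3−48k−64 = (−(2/45)k−136/675)(−90k^2+408k+1176) + ((19456/225)k+38912/225)
  −90k^2+408k+1176 = (−(10125/9728)k+33075/4864)((19456/225)k+38912/225) + (0)
Last nonzero remainder: (19456/225)k+38912/225. Dividing through by 19456/225 gives the monic gcd k+2.
Cancel k+2 from numerator and denominator to get the reduced form.

(−3k^3+21k^2−96k+468)/(4k^2−8k−32)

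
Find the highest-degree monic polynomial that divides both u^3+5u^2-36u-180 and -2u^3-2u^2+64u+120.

u^2-u-30

Apply the Euclidean algorithm:
  u^3+5u^2-36u-180 = (-1/2)(-2u^3-2u^2+64u+120) + (4u^2-4u-120)
  -2u^3-2u^2+64u+120 = (-(1/2)u-1)(4u^2-4u-120) + (0)
Last nonzero remainder: 4u^2-4u-120. Dividing through by 4 gives the monic gcd u^2-u-30.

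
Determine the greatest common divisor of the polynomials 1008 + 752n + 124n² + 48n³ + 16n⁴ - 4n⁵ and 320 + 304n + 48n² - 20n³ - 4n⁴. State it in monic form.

Repeated division with remainder:
  -4n⁵ + 16n⁴ + 48n³ + 124n² + 752n + 1008 = (n - 9)(-4n⁴ - 20n³ + 48n² + 304n + 320) + (-180n³ + 252n² + 3168n + 3888)
  -4n⁴ - 20n³ + 48n² + 304n + 320 = ((1/45)n + 32/225)(-180n³ + 252n² + 3168n + 3888) + (-(1456/25)n² - (5824/25)n - 5824/25)
  -180n³ + 252n² + 3168n + 3888 = ((1125/364)n - 6075/364)(-(1456/25)n² - (5824/25)n - 5824/25) + (0)
Last nonzero remainder: -(1456/25)n² - (5824/25)n - 5824/25. Dividing through by -1456/25 gives the monic gcd n² + 4n + 4.

4 + 4n + n²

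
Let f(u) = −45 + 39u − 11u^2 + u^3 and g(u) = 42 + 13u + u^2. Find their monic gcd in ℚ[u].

1

Apply the Euclidean algorithm:
  u^3 − 11u^2 + 39u − 45 = (u − 24)(u^2 + 13u + 42) + (309u + 963)
  u^2 + 13u + 42 = ((1/309)u + 1018/31827)(309u + 963) + (118800/10609)
  309u + 963 = ((1092727/39600)u + 1135163/13200)(118800/10609) + (0)
The last nonzero remainder is the constant 118800/10609, so the polynomials are coprime and gcd = 1.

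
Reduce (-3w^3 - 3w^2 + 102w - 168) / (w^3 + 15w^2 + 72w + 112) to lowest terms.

(-3w^2 + 18w - 24)/(w^2 + 8w + 16)

By polynomial division,
  -3w^3 - 3w^2 + 102w - 168 = (-3)(w^3 + 15w^2 + 72w + 112) + (42w^2 + 318w + 168)
  w^3 + 15w^2 + 72w + 112 = ((1/42)w + 26/147)(42w^2 + 318w + 168) + ((576/49)w + 576/7)
  42w^2 + 318w + 168 = ((343/96)w + 49/24)((576/49)w + 576/7) + (0)
Last nonzero remainder: (576/49)w + 576/7. Dividing through by 576/49 gives the monic gcd w + 7.
Cancel w + 7 from numerator and denominator to get the reduced form.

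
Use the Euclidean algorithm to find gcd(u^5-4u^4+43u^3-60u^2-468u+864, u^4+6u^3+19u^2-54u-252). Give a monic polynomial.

u^2-9

By polynomial division,
  u^5-4u^4+43u^3-60u^2-468u+864 = (u-10)(u^4+6u^3+19u^2-54u-252) + (84u^3+184u^2-756u-1656)
  u^4+6u^3+19u^2-54u-252 = ((1/84)u+20/441)(84u^3+184u^2-756u-1656) + ((8668/441)u^2-8668/49)
  84u^3+184u^2-756u-1656 = ((9261/2167)u+20286/2167)((8668/441)u^2-8668/49) + (0)
Last nonzero remainder: (8668/441)u^2-8668/49. Dividing through by 8668/441 gives the monic gcd u^2-9.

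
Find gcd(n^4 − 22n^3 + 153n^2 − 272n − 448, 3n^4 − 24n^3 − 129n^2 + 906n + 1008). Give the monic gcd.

n^3 − 14n^2 + 41n + 56

Euclidean algorithm in ℚ[n]:
  n^4 − 22n^3 + 153n^2 − 272n − 448 = (1/3)(3n^4 − 24n^3 − 129n^2 + 906n + 1008) + (−14n^3 + 196n^2 − 574n − 784)
  3n^4 − 24n^3 − 129n^2 + 906n + 1008 = (−(3/14)n − 9/7)(−14n^3 + 196n^2 − 574n − 784) + (0)
Last nonzero remainder: −14n^3 + 196n^2 − 574n − 784. Dividing through by −14 gives the monic gcd n^3 − 14n^2 + 41n + 56.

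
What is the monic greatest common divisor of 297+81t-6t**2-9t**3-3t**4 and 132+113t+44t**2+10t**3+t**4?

33+20t+6t**2+t**3

By polynomial division,
  -3t**4-9t**3-6t**2+81t+297 = (-3)(t**4+10t**3+44t**2+113t+132) + (21t**3+126t**2+420t+693)
  t**4+10t**3+44t**2+113t+132 = ((1/21)t+4/21)(21t**3+126t**2+420t+693) + (0)
Last nonzero remainder: 21t**3+126t**2+420t+693. Dividing through by 21 gives the monic gcd t**3+6t**2+20t+33.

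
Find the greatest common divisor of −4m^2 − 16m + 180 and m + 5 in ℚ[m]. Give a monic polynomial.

By polynomial division,
  −4m^2 − 16m + 180 = (−4m + 4)(m + 5) + (160)
  m + 5 = ((1/160)m + 1/32)(160) + (0)
The last nonzero remainder is the constant 160, so the polynomials are coprime and gcd = 1.

1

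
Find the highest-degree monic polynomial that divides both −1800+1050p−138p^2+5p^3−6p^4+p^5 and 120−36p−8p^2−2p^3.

Repeated division with remainder:
  p^5−6p^4+5p^3−138p^2+1050p−1800 = (−(1/2)p^2+5p−27/2)(−2p^3−8p^2−36p+120) + (−6p^2−36p−180)
  −2p^3−8p^2−36p+120 = ((1/3)p−2/3)(−6p^2−36p−180) + (0)
Last nonzero remainder: −6p^2−36p−180. Dividing through by −6 gives the monic gcd p^2+6p+30.

30+6p+p^2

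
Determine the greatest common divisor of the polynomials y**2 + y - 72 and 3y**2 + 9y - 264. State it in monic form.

y - 8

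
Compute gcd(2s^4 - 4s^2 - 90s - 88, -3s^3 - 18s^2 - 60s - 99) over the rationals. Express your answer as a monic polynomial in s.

s^2 + 3s + 11

Apply the Euclidean algorithm:
  2s^4 - 4s^2 - 90s - 88 = (-(2/3)s + 4)(-3s^3 - 18s^2 - 60s - 99) + (28s^2 + 84s + 308)
  -3s^3 - 18s^2 - 60s - 99 = (-(3/28)s - 9/28)(28s^2 + 84s + 308) + (0)
Last nonzero remainder: 28s^2 + 84s + 308. Dividing through by 28 gives the monic gcd s^2 + 3s + 11.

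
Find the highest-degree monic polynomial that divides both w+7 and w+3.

Euclidean algorithm in ℚ[w]:
  w+7 = (w+3) + (4)
  w+3 = ((1/4)w+3/4)(4) + (0)
The last nonzero remainder is the constant 4, so the polynomials are coprime and gcd = 1.

1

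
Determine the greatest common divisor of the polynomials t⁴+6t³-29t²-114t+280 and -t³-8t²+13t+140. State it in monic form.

Repeated division with remainder:
  t⁴+6t³-29t²-114t+280 = (-t+2)(-t³-8t²+13t+140) + (0)
Last nonzero remainder: -t³-8t²+13t+140. Dividing through by -1 gives the monic gcd t³+8t²-13t-140.

t³+8t²-13t-140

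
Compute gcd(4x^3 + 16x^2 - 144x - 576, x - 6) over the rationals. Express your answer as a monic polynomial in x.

By polynomial division,
  4x^3 + 16x^2 - 144x - 576 = (4x^2 + 40x + 96)(x - 6) + (0)
The last nonzero remainder x - 6 is already monic.

x - 6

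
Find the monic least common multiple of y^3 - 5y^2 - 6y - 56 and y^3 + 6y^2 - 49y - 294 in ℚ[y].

Euclidean algorithm in ℚ[y]:
  y^3 - 5y^2 - 6y - 56 = (y^3 + 6y^2 - 49y - 294) + (-11y^2 + 43y + 238)
  y^3 + 6y^2 - 49y - 294 = (-(1/11)y - 109/121)(-11y^2 + 43y + 238) + ((1376/121)y - 9632/121)
  -11y^2 + 43y + 238 = (-(1331/1376)y - 2057/688)((1376/121)y - 9632/121) + (0)
Last nonzero remainder: (1376/121)y - 9632/121. Dividing through by 1376/121 gives the monic gcd y - 7.
Then lcm(f, g) = f·g / gcd(f, g); expanding and making the result monic gives the answer.

y^5 + 8y^4 - 29y^3 - 344y^2 - 980y - 2352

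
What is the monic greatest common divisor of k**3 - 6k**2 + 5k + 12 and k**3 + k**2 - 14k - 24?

k - 4

By polynomial division,
  k**3 - 6k**2 + 5k + 12 = (k**3 + k**2 - 14k - 24) + (-7k**2 + 19k + 36)
  k**3 + k**2 - 14k - 24 = (-(1/7)k - 26/49)(-7k**2 + 19k + 36) + ((60/49)k - 240/49)
  -7k**2 + 19k + 36 = (-(343/60)k - 147/20)((60/49)k - 240/49) + (0)
Last nonzero remainder: (60/49)k - 240/49. Dividing through by 60/49 gives the monic gcd k - 4.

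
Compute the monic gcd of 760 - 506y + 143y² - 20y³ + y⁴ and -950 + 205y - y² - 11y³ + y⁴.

-190 + 79y - 16y² + y³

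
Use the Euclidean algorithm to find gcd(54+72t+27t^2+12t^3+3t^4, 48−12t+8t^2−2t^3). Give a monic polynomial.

By polynomial division,
  3t^4+12t^3+27t^2+72t+54 = (−(3/2)t−12)(−2t^3+8t^2−12t+48) + (105t^2+630)
  −2t^3+8t^2−12t+48 = (−(2/105)t+8/105)(105t^2+630) + (0)
Last nonzero remainder: 105t^2+630. Dividing through by 105 gives the monic gcd t^2+6.

6+t^2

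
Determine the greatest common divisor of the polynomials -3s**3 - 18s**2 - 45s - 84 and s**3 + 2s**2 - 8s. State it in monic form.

Apply the Euclidean algorithm:
  -3s**3 - 18s**2 - 45s - 84 = (-3)(s**3 + 2s**2 - 8s) + (-12s**2 - 69s - 84)
  s**3 + 2s**2 - 8s = (-(1/12)s + 5/16)(-12s**2 - 69s - 84) + ((105/16)s + 105/4)
  -12s**2 - 69s - 84 = (-(64/35)s - 16/5)((105/16)s + 105/4) + (0)
Last nonzero remainder: (105/16)s + 105/4. Dividing through by 105/16 gives the monic gcd s + 4.

s + 4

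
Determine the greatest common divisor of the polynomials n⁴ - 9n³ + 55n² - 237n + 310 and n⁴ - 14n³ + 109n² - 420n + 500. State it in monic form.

Euclidean algorithm in ℚ[n]:
  n⁴ - 9n³ + 55n² - 237n + 310 = (n⁴ - 14n³ + 109n² - 420n + 500) + (5n³ - 54n² + 183n - 190)
  n⁴ - 14n³ + 109n² - 420n + 500 = ((1/5)n - 16/25)(5n³ - 54n² + 183n - 190) + ((946/25)n² - (6622/25)n + 1892/5)
  5n³ - 54n² + 183n - 190 = ((125/946)n - 475/946)((946/25)n² - (6622/25)n + 1892/5) + (0)
Last nonzero remainder: (946/25)n² - (6622/25)n + 1892/5. Dividing through by 946/25 gives the monic gcd n² - 7n + 10.

n² - 7n + 10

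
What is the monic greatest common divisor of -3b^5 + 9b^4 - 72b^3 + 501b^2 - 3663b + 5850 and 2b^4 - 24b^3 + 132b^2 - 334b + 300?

By polynomial division,
  -3b^5 + 9b^4 - 72b^3 + 501b^2 - 3663b + 5850 = (-(3/2)b - 27/2)(2b^4 - 24b^3 + 132b^2 - 334b + 300) + (-198b^3 + 1782b^2 - 7722b + 9900)
  2b^4 - 24b^3 + 132b^2 - 334b + 300 = (-(1/99)b + 1/33)(-198b^3 + 1782b^2 - 7722b + 9900) + (0)
Last nonzero remainder: -198b^3 + 1782b^2 - 7722b + 9900. Dividing through by -198 gives the monic gcd b^3 - 9b^2 + 39b - 50.

b^3 - 9b^2 + 39b - 50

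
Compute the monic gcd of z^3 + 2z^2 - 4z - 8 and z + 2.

z + 2

Euclidean algorithm in ℚ[z]:
  z^3 + 2z^2 - 4z - 8 = (z^2 - 4)(z + 2) + (0)
The last nonzero remainder z + 2 is already monic.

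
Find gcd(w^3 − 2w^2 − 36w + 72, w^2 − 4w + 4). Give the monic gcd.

Repeated division with remainder:
  w^3 − 2w^2 − 36w + 72 = (w + 2)(w^2 − 4w + 4) + (−32w + 64)
  w^2 − 4w + 4 = (−(1/32)w + 1/16)(−32w + 64) + (0)
Last nonzero remainder: −32w + 64. Dividing through by −32 gives the monic gcd w − 2.

w − 2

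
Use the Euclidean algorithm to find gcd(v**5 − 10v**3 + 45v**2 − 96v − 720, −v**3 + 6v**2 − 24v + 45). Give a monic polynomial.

v**2 − 3v + 15

By polynomial division,
  v**5 − 10v**3 + 45v**2 − 96v − 720 = (−v**2 − 6v − 2)(−v**3 + 6v**2 − 24v + 45) + (−42v**2 + 126v − 630)
  −v**3 + 6v**2 − 24v + 45 = ((1/42)v − 1/14)(−42v**2 + 126v − 630) + (0)
Last nonzero remainder: −42v**2 + 126v − 630. Dividing through by −42 gives the monic gcd v**2 − 3v + 15.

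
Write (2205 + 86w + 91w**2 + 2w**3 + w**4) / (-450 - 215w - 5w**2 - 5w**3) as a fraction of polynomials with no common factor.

(-49 - 3w - w**2)/(10 + 5w)

Euclidean algorithm in ℚ[w]:
  w**4 + 2w**3 + 91w**2 + 86w + 2205 = (-(1/5)w - 1/5)(-5w**3 - 5w**2 - 215w - 450) + (47w**2 - 47w + 2115)
  -5w**3 - 5w**2 - 215w - 450 = (-(5/47)w - 10/47)(47w**2 - 47w + 2115) + (0)
Last nonzero remainder: 47w**2 - 47w + 2115. Dividing through by 47 gives the monic gcd w**2 - w + 45.
Cancel w**2 - w + 45 from numerator and denominator to get the reduced form.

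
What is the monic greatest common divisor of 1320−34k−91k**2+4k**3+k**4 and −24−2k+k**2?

−24−2k+k**2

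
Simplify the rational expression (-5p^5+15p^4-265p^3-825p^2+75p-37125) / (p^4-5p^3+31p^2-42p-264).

(-5p^3-100p-1125)/(p^2-2p-8)

Repeated division with remainder:
  -5p^5+15p^4-265p^3-825p^2+75p-37125 = (-5p-10)(p^4-5p^3+31p^2-42p-264) + (-160p^3-725p^2-1665p-39765)
  p^4-5p^3+31p^2-42p-264 = (-(1/160)p+61/1024)(-160p^3-725p^2-1665p-39765) + ((65313/1024)p^2-(195939/1024)p+2155329/1024)
  -160p^3-725p^2-1665p-39765 = (-(163840/65313)p-1233920/65313)((65313/1024)p^2-(195939/1024)p+2155329/1024) + (0)
Last nonzero remainder: (65313/1024)p^2-(195939/1024)p+2155329/1024. Dividing through by 65313/1024 gives the monic gcd p^2-3p+33.
Cancel p^2-3p+33 from numerator and denominator to get the reduced form.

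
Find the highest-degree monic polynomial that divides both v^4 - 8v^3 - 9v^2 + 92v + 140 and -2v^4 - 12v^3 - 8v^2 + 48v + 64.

v^2 + 4v + 4

By polynomial division,
  v^4 - 8v^3 - 9v^2 + 92v + 140 = (-1/2)(-2v^4 - 12v^3 - 8v^2 + 48v + 64) + (-14v^3 - 13v^2 + 116v + 172)
  -2v^4 - 12v^3 - 8v^2 + 48v + 64 = ((1/7)v + 71/98)(-14v^3 - 13v^2 + 116v + 172) + (-(1485/98)v^2 - (2970/49)v - 2970/49)
  -14v^3 - 13v^2 + 116v + 172 = ((1372/1485)v - 4214/1485)(-(1485/98)v^2 - (2970/49)v - 2970/49) + (0)
Last nonzero remainder: -(1485/98)v^2 - (2970/49)v - 2970/49. Dividing through by -1485/98 gives the monic gcd v^2 + 4v + 4.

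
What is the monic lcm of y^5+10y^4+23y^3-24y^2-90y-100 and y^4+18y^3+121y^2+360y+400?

Euclidean algorithm in ℚ[y]:
  y^5+10y^4+23y^3-24y^2-90y-100 = (y-8)(y^4+18y^3+121y^2+360y+400) + (46y^3+584y^2+2390y+3100)
  y^4+18y^3+121y^2+360y+400 = ((1/46)y+61/529)(46y^3+584y^2+2390y+3100) + ((900/529)y^2+(9000/529)y+22500/529)
  46y^3+584y^2+2390y+3100 = ((12167/450)y+16399/225)((900/529)y^2+(9000/529)y+22500/529) + (0)
Last nonzero remainder: (900/529)y^2+(9000/529)y+22500/529. Dividing through by 900/529 gives the monic gcd y^2+10y+25.
Then lcm(f, g) = f·g / gcd(f, g); expanding and making the result monic gives the answer.

y^7+18y^6+119y^5+320y^4+86y^3-1204y^2-2240y-1600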